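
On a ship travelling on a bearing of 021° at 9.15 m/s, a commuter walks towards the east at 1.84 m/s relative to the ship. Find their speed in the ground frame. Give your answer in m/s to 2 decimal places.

9.96 m/s

Taking east as x and north as y: ship velocity = (3.279, 8.542) m/s; commuter velocity relative to ship = (1.840, 0.000) m/s.
Velocity relative to ground = (3.279, 8.542) + (1.840, 0.000) = (5.119, 8.542) m/s.
Speed = |(5.119, 8.542)| = 9.959 m/s.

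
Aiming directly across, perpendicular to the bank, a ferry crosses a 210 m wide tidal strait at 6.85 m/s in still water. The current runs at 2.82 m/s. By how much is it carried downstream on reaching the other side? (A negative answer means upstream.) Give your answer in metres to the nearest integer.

Perpendicular speed = 6.850 m/s; crossing time = 210 / 6.850 = 30.657 s.
Net downstream speed = 2.820 m/s.
Drift = 2.820 × 30.657 = 86.453 m (downstream).

86 m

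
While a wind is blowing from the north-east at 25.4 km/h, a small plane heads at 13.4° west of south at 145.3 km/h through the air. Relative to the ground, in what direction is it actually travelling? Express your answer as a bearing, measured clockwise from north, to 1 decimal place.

Taking east as x and north as y: velocity relative to the air = (-33.673, -141.344) km/h; the air relative to ground = (-17.961, -17.961) km/h.
Velocity relative to ground = (-33.673, -141.344) + (-17.961, -17.961) = (-51.633, -159.305) km/h.
Bearing = atan2(-51.63, -159.30) = 197.96° clockwise from north.

198.0°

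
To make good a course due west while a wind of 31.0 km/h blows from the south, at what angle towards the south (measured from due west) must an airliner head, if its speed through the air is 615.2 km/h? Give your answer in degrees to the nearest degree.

3°

The wind pushes perpendicular to the desired track; the heading must have a component into the wind equal to 31.0 km/h: 615.2 sin θ = 31.0.
sin θ = 0.0504, so θ = 2.888°.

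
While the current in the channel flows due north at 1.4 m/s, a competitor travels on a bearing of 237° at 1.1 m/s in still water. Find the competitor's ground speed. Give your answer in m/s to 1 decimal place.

1.2 m/s

Taking east as x and north as y: velocity relative to the water = (-0.923, -0.599) m/s; the water relative to ground = (0.000, 1.400) m/s.
Velocity relative to ground = (-0.923, -0.599) + (0.000, 1.400) = (-0.923, 0.801) m/s.
Speed = |(-0.923, 0.801)| = 1.222 m/s.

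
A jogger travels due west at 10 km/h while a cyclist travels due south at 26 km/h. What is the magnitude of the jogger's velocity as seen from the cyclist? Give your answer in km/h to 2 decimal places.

27.86 km/h

Taking east as x and north as y: jogger velocity = (-10.000, 0.000) km/h; cyclist velocity = (0.000, -26.000) km/h.
Velocity of jogger relative to cyclist = (-10.000, 0.000) − (0.000, -26.000) = (-10.000, 26.000) km/h.
Magnitude = |(-10.000, 26.000)| = 27.857 km/h.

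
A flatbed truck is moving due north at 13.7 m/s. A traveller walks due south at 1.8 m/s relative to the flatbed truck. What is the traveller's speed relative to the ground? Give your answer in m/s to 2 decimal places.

Taking east as x and north as y: flatbed truck velocity = (0.000, 13.700) m/s; traveller velocity relative to flatbed truck = (0.000, -1.800) m/s.
Velocity relative to ground = (0.000, 13.700) + (0.000, -1.800) = (0.000, 11.900) m/s.
Speed = |(0.000, 11.900)| = 11.900 m/s.

11.90 m/s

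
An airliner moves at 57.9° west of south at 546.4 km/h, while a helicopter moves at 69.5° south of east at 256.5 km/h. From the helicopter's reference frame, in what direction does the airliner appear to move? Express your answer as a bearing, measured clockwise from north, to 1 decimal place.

264.8°

Taking east as x and north as y: airliner velocity = (-462.867, -290.356) km/h; helicopter velocity = (89.828, -240.256) km/h.
Velocity of airliner relative to helicopter = (-462.867, -290.356) − (89.828, -240.256) = (-552.696, -50.100) km/h.
Bearing = atan2(-552.70, -50.10) = 264.82° clockwise from north.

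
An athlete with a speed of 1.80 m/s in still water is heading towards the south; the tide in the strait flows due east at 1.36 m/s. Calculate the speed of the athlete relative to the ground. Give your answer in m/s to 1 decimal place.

Taking east as x and north as y: velocity relative to the water = (0.000, -1.800) m/s; the water relative to ground = (1.360, 0.000) m/s.
Velocity relative to ground = (0.000, -1.800) + (1.360, 0.000) = (1.360, -1.800) m/s.
Speed = |(1.360, -1.800)| = 2.256 m/s.

2.3 m/s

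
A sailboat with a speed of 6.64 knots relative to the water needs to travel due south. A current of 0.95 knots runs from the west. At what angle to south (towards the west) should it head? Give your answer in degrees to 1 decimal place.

8.2°

The current pushes perpendicular to the desired track; the heading must have a component into the current equal to 0.95 knots: 6.64 sin θ = 0.95.
sin θ = 0.1431, so θ = 8.226°.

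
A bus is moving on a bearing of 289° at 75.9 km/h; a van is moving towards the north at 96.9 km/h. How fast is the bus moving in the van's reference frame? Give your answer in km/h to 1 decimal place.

101.8 km/h

Taking east as x and north as y: bus velocity = (-71.765, 24.711) km/h; van velocity = (0.000, 96.900) km/h.
Velocity of bus relative to van = (-71.765, 24.711) − (0.000, 96.900) = (-71.765, -72.189) km/h.
Magnitude = |(-71.765, -72.189)| = 101.791 km/h.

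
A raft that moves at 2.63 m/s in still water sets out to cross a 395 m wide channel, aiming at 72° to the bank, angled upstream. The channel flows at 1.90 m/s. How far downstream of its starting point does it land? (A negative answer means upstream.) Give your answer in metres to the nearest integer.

Perpendicular speed = 2.501 m/s; crossing time = 395 / 2.501 = 157.919 s.
Net downstream speed = 1.087 m/s.
Drift = 1.087 × 157.919 = 171.703 m (downstream).

172 m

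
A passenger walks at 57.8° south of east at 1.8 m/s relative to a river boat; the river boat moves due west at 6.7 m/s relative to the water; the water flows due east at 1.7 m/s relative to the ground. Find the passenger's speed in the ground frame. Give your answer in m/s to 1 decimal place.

4.3 m/s

In east/north components (m/s): passenger relative to river boat = (0.959, -1.523); river boat relative to water = (-6.700, 0.000); water relative to ground = (1.700, 0.000).
Sum = (-4.041, -1.523) m/s.
Speed = |(-4.041, -1.523)| = 4.318 m/s.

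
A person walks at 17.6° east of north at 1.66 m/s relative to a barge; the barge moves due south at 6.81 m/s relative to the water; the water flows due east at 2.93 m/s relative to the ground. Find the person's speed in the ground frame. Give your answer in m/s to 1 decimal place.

In east/north components (m/s): person relative to barge = (0.502, 1.582); barge relative to water = (0.000, -6.810); water relative to ground = (2.930, 0.000).
Sum = (3.432, -5.228) m/s.
Speed = |(3.432, -5.228)| = 6.254 m/s.

6.3 m/s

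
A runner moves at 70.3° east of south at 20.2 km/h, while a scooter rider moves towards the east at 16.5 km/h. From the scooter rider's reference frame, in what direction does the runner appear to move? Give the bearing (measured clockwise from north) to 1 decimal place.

159.7°

Taking east as x and north as y: runner velocity = (19.018, -6.809) km/h; scooter rider velocity = (16.500, 0.000) km/h.
Velocity of runner relative to scooter rider = (19.018, -6.809) − (16.500, 0.000) = (2.518, -6.809) km/h.
Bearing = atan2(2.52, -6.81) = 159.71° clockwise from north.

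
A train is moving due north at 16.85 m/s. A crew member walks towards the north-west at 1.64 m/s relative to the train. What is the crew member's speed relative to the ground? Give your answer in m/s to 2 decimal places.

Taking east as x and north as y: train velocity = (0.000, 16.850) m/s; crew member velocity relative to train = (-1.160, 1.160) m/s.
Velocity relative to ground = (0.000, 16.850) + (-1.160, 1.160) = (-1.160, 18.010) m/s.
Speed = |(-1.160, 18.010)| = 18.047 m/s.

18.05 m/s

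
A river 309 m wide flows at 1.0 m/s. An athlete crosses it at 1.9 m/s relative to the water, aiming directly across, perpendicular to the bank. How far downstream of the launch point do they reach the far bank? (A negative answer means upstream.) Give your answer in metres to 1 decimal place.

162.6 m

Perpendicular speed = 1.900 m/s; crossing time = 309 / 1.900 = 162.632 s.
Net downstream speed = 1.000 m/s.
Drift = 1.000 × 162.632 = 162.632 m (downstream).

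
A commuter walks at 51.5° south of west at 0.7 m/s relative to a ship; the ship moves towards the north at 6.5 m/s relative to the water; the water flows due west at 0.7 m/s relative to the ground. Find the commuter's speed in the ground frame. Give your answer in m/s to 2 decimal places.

6.06 m/s

In east/north components (m/s): commuter relative to ship = (-0.436, -0.548); ship relative to water = (0.000, 6.500); water relative to ground = (-0.700, 0.000).
Sum = (-1.136, 5.952) m/s.
Speed = |(-1.136, 5.952)| = 6.060 m/s.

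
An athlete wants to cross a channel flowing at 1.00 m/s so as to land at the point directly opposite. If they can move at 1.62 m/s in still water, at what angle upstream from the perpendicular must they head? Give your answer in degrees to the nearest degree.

38°

To cancel the current, the upstream component of the athlete's velocity must equal the flow: 1.62 sin θ = 1.00.
sin θ = 1.00 / 1.62 = 0.6173.
θ = arcsin(0.6173) = 38.118°.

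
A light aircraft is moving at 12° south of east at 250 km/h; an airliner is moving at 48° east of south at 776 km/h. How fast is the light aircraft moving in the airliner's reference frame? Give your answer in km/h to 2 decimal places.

573.29 km/h

Taking east as x and north as y: light aircraft velocity = (244.537, -51.978) km/h; airliner velocity = (576.680, -519.245) km/h.
Velocity of light aircraft relative to airliner = (244.537, -51.978) − (576.680, -519.245) = (-332.143, 467.267) km/h.
Magnitude = |(-332.143, 467.267)| = 573.287 km/h.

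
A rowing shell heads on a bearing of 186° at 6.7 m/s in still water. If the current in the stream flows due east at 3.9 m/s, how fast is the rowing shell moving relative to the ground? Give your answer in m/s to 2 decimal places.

Taking east as x and north as y: velocity relative to the water = (-0.700, -6.663) m/s; the water relative to ground = (3.900, 0.000) m/s.
Velocity relative to ground = (-0.700, -6.663) + (3.900, 0.000) = (3.200, -6.663) m/s.
Speed = |(3.200, -6.663)| = 7.392 m/s.

7.39 m/s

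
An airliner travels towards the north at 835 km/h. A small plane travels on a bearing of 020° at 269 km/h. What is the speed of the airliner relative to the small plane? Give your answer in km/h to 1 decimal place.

Taking east as x and north as y: airliner velocity = (0.000, 835.000) km/h; small plane velocity = (92.003, 252.777) km/h.
Velocity of airliner relative to small plane = (0.000, 835.000) − (92.003, 252.777) = (-92.003, 582.223) km/h.
Magnitude = |(-92.003, 582.223)| = 589.447 km/h.

589.4 km/h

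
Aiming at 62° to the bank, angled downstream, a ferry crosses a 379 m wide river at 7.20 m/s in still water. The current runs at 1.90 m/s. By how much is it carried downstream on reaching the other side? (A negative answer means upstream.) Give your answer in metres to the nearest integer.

Perpendicular speed = 6.357 m/s; crossing time = 379 / 6.357 = 59.617 s.
Net downstream speed = 5.280 m/s.
Drift = 5.280 × 59.617 = 314.791 m (downstream).

315 m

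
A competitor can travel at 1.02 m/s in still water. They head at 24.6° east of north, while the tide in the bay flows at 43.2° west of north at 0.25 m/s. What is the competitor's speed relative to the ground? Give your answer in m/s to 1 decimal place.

1.1 m/s

Taking east as x and north as y: velocity relative to the water = (0.425, 0.927) m/s; the water relative to ground = (-0.171, 0.182) m/s.
Velocity relative to ground = (0.425, 0.927) + (-0.171, 0.182) = (0.253, 1.110) m/s.
Speed = |(0.253, 1.110)| = 1.138 m/s.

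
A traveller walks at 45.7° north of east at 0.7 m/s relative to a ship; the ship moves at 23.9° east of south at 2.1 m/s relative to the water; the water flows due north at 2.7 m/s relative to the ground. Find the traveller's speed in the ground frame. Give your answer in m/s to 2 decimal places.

In east/north components (m/s): traveller relative to ship = (0.489, 0.501); ship relative to water = (0.851, -1.920); water relative to ground = (0.000, 2.700).
Sum = (1.340, 1.281) m/s.
Speed = |(1.340, 1.281)| = 1.854 m/s.

1.85 m/s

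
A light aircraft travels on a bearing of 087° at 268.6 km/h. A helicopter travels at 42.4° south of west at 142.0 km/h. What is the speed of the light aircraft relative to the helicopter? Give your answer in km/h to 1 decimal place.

Taking east as x and north as y: light aircraft velocity = (268.232, 14.057) km/h; helicopter velocity = (-104.861, -95.751) km/h.
Velocity of light aircraft relative to helicopter = (268.232, 14.057) − (-104.861, -95.751) = (373.093, 109.808) km/h.
Magnitude = |(373.093, 109.808)| = 388.916 km/h.

388.9 km/h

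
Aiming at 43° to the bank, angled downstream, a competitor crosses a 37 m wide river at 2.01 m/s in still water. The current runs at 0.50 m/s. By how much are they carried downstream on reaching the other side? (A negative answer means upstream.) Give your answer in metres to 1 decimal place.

53.2 m

Perpendicular speed = 1.371 m/s; crossing time = 37 / 1.371 = 26.991 s.
Net downstream speed = 1.970 m/s.
Drift = 1.970 × 26.991 = 53.173 m (downstream).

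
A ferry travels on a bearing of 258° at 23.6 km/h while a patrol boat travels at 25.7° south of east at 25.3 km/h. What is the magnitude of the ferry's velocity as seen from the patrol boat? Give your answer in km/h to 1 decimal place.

46.3 km/h

Taking east as x and north as y: ferry velocity = (-23.084, -4.907) km/h; patrol boat velocity = (22.797, -10.972) km/h.
Velocity of ferry relative to patrol boat = (-23.084, -4.907) − (22.797, -10.972) = (-45.882, 6.065) km/h.
Magnitude = |(-45.882, 6.065)| = 46.281 km/h.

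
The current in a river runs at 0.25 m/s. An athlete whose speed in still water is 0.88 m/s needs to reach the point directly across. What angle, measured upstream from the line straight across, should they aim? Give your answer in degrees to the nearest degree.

17°

To cancel the current, the upstream component of the athlete's velocity must equal the flow: 0.88 sin θ = 0.25.
sin θ = 0.25 / 0.88 = 0.2841.
θ = arcsin(0.2841) = 16.505°.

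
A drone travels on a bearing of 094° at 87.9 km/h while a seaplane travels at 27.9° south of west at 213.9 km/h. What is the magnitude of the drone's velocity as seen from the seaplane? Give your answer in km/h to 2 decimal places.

Taking east as x and north as y: drone velocity = (87.686, -6.132) km/h; seaplane velocity = (-189.037, -100.090) km/h.
Velocity of drone relative to seaplane = (87.686, -6.132) − (-189.037, -100.090) = (276.723, 93.959) km/h.
Magnitude = |(276.723, 93.959)| = 292.240 km/h.

292.24 km/h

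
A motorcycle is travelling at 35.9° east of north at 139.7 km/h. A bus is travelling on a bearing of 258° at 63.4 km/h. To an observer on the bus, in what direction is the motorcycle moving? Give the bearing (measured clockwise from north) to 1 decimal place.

Taking east as x and north as y: motorcycle velocity = (81.916, 113.163) km/h; bus velocity = (-62.015, -13.182) km/h.
Velocity of motorcycle relative to bus = (81.916, 113.163) − (-62.015, -13.182) = (143.931, 126.344) km/h.
Bearing = atan2(143.93, 126.34) = 48.72° clockwise from north.

048.7°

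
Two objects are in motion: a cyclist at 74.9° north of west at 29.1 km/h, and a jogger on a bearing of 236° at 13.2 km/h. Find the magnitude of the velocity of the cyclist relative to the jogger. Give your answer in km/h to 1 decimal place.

Taking east as x and north as y: cyclist velocity = (-7.581, 28.095) km/h; jogger velocity = (-10.943, -7.381) km/h.
Velocity of cyclist relative to jogger = (-7.581, 28.095) − (-10.943, -7.381) = (3.363, 35.477) km/h.
Magnitude = |(3.363, 35.477)| = 35.636 km/h.

35.6 km/h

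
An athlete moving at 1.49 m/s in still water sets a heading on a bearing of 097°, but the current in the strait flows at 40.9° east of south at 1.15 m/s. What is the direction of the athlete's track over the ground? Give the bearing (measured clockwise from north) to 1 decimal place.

Taking east as x and north as y: velocity relative to the water = (1.479, -0.182) m/s; the water relative to ground = (0.753, -0.869) m/s.
Velocity relative to ground = (1.479, -0.182) + (0.753, -0.869) = (2.232, -1.051) m/s.
Bearing = atan2(2.23, -1.05) = 115.21° clockwise from north.

115.2°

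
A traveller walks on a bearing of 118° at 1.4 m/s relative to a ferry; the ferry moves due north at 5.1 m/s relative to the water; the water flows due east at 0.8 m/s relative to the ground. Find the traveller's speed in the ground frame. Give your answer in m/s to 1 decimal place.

4.9 m/s

In east/north components (m/s): traveller relative to ferry = (1.236, -0.657); ferry relative to water = (0.000, 5.100); water relative to ground = (0.800, 0.000).
Sum = (2.036, 4.443) m/s.
Speed = |(2.036, 4.443)| = 4.887 m/s.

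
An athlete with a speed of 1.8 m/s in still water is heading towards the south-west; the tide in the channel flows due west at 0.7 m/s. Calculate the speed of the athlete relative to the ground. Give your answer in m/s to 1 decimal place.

2.3 m/s

Taking east as x and north as y: velocity relative to the water = (-1.273, -1.273) m/s; the water relative to ground = (-0.700, 0.000) m/s.
Velocity relative to ground = (-1.273, -1.273) + (-0.700, 0.000) = (-1.973, -1.273) m/s.
Speed = |(-1.973, -1.273)| = 2.348 m/s.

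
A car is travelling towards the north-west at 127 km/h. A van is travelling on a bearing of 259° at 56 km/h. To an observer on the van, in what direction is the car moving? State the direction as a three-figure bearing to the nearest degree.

Taking east as x and north as y: car velocity = (-89.803, 89.803) km/h; van velocity = (-54.971, -10.685) km/h.
Velocity of car relative to van = (-89.803, 89.803) − (-54.971, -10.685) = (-34.831, 100.488) km/h.
Bearing = atan2(-34.83, 100.49) = 340.88° clockwise from north.

341°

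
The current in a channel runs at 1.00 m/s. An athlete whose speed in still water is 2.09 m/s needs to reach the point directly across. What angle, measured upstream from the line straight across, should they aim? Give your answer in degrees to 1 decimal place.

To cancel the current, the upstream component of the athlete's velocity must equal the flow: 2.09 sin θ = 1.00.
sin θ = 1.00 / 2.09 = 0.4785.
θ = arcsin(0.4785) = 28.585°.

28.6°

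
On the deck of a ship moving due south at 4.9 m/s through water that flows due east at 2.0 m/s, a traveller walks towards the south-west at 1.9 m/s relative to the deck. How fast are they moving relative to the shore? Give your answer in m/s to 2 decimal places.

6.28 m/s

In east/north components (m/s): traveller relative to ship = (-1.344, -1.344); ship relative to water = (0.000, -4.900); water relative to ground = (2.000, 0.000).
Sum = (0.656, -6.244) m/s.
Speed = |(0.656, -6.244)| = 6.278 m/s.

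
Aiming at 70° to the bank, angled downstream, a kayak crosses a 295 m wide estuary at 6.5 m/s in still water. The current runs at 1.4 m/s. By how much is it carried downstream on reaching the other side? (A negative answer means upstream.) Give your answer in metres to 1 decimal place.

175.0 m

Perpendicular speed = 6.108 m/s; crossing time = 295 / 6.108 = 48.297 s.
Net downstream speed = 3.623 m/s.
Drift = 3.623 × 48.297 = 174.987 m (downstream).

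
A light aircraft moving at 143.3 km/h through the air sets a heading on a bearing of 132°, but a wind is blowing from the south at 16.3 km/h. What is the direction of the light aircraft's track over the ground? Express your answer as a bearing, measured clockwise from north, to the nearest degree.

127°

Taking east as x and north as y: velocity relative to the air = (106.493, -95.886) km/h; the air relative to ground = (0.000, 16.300) km/h.
Velocity relative to ground = (106.493, -95.886) + (0.000, 16.300) = (106.493, -79.586) km/h.
Bearing = atan2(106.49, -79.59) = 126.77° clockwise from north.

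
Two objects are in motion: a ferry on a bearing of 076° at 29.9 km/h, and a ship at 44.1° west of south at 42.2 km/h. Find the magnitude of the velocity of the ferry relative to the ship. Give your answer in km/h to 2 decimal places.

Taking east as x and north as y: ferry velocity = (29.012, 7.233) km/h; ship velocity = (-29.368, -30.305) km/h.
Velocity of ferry relative to ship = (29.012, 7.233) − (-29.368, -30.305) = (58.379, 37.538) km/h.
Magnitude = |(58.379, 37.538)| = 69.407 km/h.

69.41 km/h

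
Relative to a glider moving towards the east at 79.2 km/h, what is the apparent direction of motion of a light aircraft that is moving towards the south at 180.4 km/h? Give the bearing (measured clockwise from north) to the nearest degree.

204°

Taking east as x and north as y: light aircraft velocity = (0.000, -180.400) km/h; glider velocity = (79.200, 0.000) km/h.
Velocity of light aircraft relative to glider = (0.000, -180.400) − (79.200, 0.000) = (-79.200, -180.400) km/h.
Bearing = atan2(-79.20, -180.40) = 203.70° clockwise from north.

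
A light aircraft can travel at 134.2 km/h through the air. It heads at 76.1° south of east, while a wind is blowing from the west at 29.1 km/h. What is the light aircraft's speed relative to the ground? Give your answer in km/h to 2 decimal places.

143.99 km/h

Taking east as x and north as y: velocity relative to the air = (32.239, -130.270) km/h; the air relative to ground = (29.100, 0.000) km/h.
Velocity relative to ground = (32.239, -130.270) + (29.100, 0.000) = (61.339, -130.270) km/h.
Speed = |(61.339, -130.270)| = 143.989 km/h.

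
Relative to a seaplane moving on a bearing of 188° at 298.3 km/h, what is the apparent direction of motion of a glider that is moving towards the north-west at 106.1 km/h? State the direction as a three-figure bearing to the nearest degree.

355°

Taking east as x and north as y: glider velocity = (-75.024, 75.024) km/h; seaplane velocity = (-41.515, -295.397) km/h.
Velocity of glider relative to seaplane = (-75.024, 75.024) − (-41.515, -295.397) = (-33.509, 370.421) km/h.
Bearing = atan2(-33.51, 370.42) = 354.83° clockwise from north.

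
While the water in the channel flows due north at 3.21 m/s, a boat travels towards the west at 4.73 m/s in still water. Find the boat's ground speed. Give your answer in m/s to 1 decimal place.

5.7 m/s

Taking east as x and north as y: velocity relative to the water = (-4.730, 0.000) m/s; the water relative to ground = (0.000, 3.210) m/s.
Velocity relative to ground = (-4.730, 0.000) + (0.000, 3.210) = (-4.730, 3.210) m/s.
Speed = |(-4.730, 3.210)| = 5.716 m/s.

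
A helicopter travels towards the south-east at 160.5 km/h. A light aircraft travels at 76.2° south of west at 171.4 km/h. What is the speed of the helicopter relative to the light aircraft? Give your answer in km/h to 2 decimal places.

Taking east as x and north as y: helicopter velocity = (113.491, -113.491) km/h; light aircraft velocity = (-40.885, -166.452) km/h.
Velocity of helicopter relative to light aircraft = (113.491, -113.491) − (-40.885, -166.452) = (154.375, 52.962) km/h.
Magnitude = |(154.375, 52.962)| = 163.207 km/h.

163.21 km/h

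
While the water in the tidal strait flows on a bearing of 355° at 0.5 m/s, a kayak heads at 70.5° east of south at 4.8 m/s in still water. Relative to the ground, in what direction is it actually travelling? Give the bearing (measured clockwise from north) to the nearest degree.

104°

Taking east as x and north as y: velocity relative to the water = (4.525, -1.602) m/s; the water relative to ground = (-0.044, 0.498) m/s.
Velocity relative to ground = (4.525, -1.602) + (-0.044, 0.498) = (4.481, -1.104) m/s.
Bearing = atan2(4.48, -1.10) = 103.84° clockwise from north.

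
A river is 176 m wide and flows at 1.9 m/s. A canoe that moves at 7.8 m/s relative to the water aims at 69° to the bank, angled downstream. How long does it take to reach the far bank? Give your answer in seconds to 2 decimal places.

24.17 s

The component of the canoe's velocity perpendicular to the bank is 7.8 × sin 69° = 7.282 m/s.
The flow acts along the bank and has no component across it.
Time = 176 / 7.282 = 24.169 s.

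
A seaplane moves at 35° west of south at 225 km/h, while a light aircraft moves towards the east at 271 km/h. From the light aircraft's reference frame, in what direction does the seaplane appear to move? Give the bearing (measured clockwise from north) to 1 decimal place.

245.3°

Taking east as x and north as y: seaplane velocity = (-129.055, -184.309) km/h; light aircraft velocity = (271.000, 0.000) km/h.
Velocity of seaplane relative to light aircraft = (-129.055, -184.309) − (271.000, 0.000) = (-400.055, -184.309) km/h.
Bearing = atan2(-400.05, -184.31) = 245.26° clockwise from north.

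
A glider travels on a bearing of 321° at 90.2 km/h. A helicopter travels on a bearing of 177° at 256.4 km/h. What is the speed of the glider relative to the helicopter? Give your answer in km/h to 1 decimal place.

Taking east as x and north as y: glider velocity = (-56.765, 70.099) km/h; helicopter velocity = (13.419, -256.049) km/h.
Velocity of glider relative to helicopter = (-56.765, 70.099) − (13.419, -256.049) = (-70.184, 326.147) km/h.
Magnitude = |(-70.184, 326.147)| = 333.613 km/h.

333.6 km/h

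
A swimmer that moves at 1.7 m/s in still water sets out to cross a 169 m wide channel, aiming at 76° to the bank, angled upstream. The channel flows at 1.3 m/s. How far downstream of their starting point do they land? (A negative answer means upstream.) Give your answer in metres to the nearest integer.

91 m

Perpendicular speed = 1.650 m/s; crossing time = 169 / 1.650 = 102.455 s.
Net downstream speed = 0.889 m/s.
Drift = 0.889 × 102.455 = 91.055 m (downstream).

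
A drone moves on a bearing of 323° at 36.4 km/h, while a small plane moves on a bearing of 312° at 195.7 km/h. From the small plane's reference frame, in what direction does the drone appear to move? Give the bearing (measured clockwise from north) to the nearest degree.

Taking east as x and north as y: drone velocity = (-21.906, 29.070) km/h; small plane velocity = (-145.433, 130.949) km/h.
Velocity of drone relative to small plane = (-21.906, 29.070) − (-145.433, 130.949) = (123.527, -101.879) km/h.
Bearing = atan2(123.53, -101.88) = 129.51° clockwise from north.

130°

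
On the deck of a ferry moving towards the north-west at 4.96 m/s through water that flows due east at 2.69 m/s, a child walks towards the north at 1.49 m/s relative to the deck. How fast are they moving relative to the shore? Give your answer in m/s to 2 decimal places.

5.06 m/s

In east/north components (m/s): child relative to ferry = (0.000, 1.490); ferry relative to water = (-3.507, 3.507); water relative to ground = (2.690, 0.000).
Sum = (-0.817, 4.997) m/s.
Speed = |(-0.817, 4.997)| = 5.064 m/s.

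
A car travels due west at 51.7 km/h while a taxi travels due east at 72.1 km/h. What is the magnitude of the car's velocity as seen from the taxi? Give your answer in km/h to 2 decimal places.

123.80 km/h

Taking east as x and north as y: car velocity = (-51.700, 0.000) km/h; taxi velocity = (72.100, 0.000) km/h.
Velocity of car relative to taxi = (-51.700, 0.000) − (72.100, 0.000) = (-123.800, 0.000) km/h.
Magnitude = |(-123.800, 0.000)| = 123.800 km/h.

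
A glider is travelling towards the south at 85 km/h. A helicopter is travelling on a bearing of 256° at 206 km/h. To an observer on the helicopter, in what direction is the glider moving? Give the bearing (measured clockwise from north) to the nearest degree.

100°

Taking east as x and north as y: glider velocity = (0.000, -85.000) km/h; helicopter velocity = (-199.881, -49.836) km/h.
Velocity of glider relative to helicopter = (0.000, -85.000) − (-199.881, -49.836) = (199.881, -35.164) km/h.
Bearing = atan2(199.88, -35.16) = 99.98° clockwise from north.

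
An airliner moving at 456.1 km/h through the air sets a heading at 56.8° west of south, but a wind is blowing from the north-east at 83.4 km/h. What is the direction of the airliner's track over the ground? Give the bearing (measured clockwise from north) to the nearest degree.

235°

Taking east as x and north as y: velocity relative to the air = (-381.648, -249.744) km/h; the air relative to ground = (-58.973, -58.973) km/h.
Velocity relative to ground = (-381.648, -249.744) + (-58.973, -58.973) = (-440.621, -308.716) km/h.
Bearing = atan2(-440.62, -308.72) = 234.98° clockwise from north.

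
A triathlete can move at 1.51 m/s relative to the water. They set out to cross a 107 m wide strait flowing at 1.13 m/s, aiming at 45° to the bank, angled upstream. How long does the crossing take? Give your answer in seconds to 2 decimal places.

The component of the triathlete's velocity perpendicular to the bank is 1.51 × sin 45° = 1.068 m/s.
The flow acts along the bank and has no component across it.
Time = 107 / 1.068 = 100.212 s.

100.21 s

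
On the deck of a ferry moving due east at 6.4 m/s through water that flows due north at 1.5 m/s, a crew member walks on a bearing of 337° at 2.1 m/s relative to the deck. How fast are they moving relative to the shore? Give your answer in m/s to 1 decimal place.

In east/north components (m/s): crew member relative to ferry = (-0.821, 1.933); ferry relative to water = (6.400, 0.000); water relative to ground = (0.000, 1.500).
Sum = (5.579, 3.433) m/s.
Speed = |(5.579, 3.433)| = 6.551 m/s.

6.6 m/s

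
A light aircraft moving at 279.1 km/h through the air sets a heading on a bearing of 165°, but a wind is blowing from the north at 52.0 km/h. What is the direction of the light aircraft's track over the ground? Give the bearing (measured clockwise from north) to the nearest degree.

167°

Taking east as x and north as y: velocity relative to the air = (72.236, -269.590) km/h; the air relative to ground = (0.000, -52.000) km/h.
Velocity relative to ground = (72.236, -269.590) + (0.000, -52.000) = (72.236, -321.590) km/h.
Bearing = atan2(72.24, -321.59) = 167.34° clockwise from north.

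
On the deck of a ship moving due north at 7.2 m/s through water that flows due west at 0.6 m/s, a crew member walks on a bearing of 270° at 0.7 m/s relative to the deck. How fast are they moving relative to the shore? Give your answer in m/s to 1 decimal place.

In east/north components (m/s): crew member relative to ship = (-0.700, 0.000); ship relative to water = (0.000, 7.200); water relative to ground = (-0.600, 0.000).
Sum = (-1.300, 7.200) m/s.
Speed = |(-1.300, 7.200)| = 7.316 m/s.

7.3 m/s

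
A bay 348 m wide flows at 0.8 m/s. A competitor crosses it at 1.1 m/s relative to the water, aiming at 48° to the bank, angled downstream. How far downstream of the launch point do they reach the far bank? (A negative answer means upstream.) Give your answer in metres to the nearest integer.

Perpendicular speed = 0.817 m/s; crossing time = 348 / 0.817 = 425.709 s.
Net downstream speed = 1.536 m/s.
Drift = 1.536 × 425.709 = 653.908 m (downstream).

654 m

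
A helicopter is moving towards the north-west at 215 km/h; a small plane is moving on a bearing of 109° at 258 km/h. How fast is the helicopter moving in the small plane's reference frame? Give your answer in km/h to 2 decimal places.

Taking east as x and north as y: helicopter velocity = (-152.028, 152.028) km/h; small plane velocity = (243.944, -83.997) km/h.
Velocity of helicopter relative to small plane = (-152.028, 152.028) − (243.944, -83.997) = (-395.972, 236.025) km/h.
Magnitude = |(-395.972, 236.025)| = 460.979 km/h.

460.98 km/h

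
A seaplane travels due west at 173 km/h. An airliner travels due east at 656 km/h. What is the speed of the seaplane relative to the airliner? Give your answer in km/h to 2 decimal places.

829.00 km/h

Taking east as x and north as y: seaplane velocity = (-173.000, 0.000) km/h; airliner velocity = (656.000, 0.000) km/h.
Velocity of seaplane relative to airliner = (-173.000, 0.000) − (656.000, 0.000) = (-829.000, 0.000) km/h.
Magnitude = |(-829.000, 0.000)| = 829.000 km/h.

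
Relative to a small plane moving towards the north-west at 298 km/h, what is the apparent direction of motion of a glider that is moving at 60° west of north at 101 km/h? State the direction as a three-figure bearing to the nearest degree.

142°

Taking east as x and north as y: glider velocity = (-87.469, 50.500) km/h; small plane velocity = (-210.718, 210.718) km/h.
Velocity of glider relative to small plane = (-87.469, 50.500) − (-210.718, 210.718) = (123.249, -160.218) km/h.
Bearing = atan2(123.25, -160.22) = 142.43° clockwise from north.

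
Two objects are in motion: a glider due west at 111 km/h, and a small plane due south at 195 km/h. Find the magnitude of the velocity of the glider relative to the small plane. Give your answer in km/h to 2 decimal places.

Taking east as x and north as y: glider velocity = (-111.000, 0.000) km/h; small plane velocity = (0.000, -195.000) km/h.
Velocity of glider relative to small plane = (-111.000, 0.000) − (0.000, -195.000) = (-111.000, 195.000) km/h.
Magnitude = |(-111.000, 195.000)| = 224.379 km/h.

224.38 km/h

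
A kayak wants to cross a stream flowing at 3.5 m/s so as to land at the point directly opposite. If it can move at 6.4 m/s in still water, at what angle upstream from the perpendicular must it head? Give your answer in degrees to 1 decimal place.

To cancel the current, the upstream component of the kayak's velocity must equal the flow: 6.4 sin θ = 3.5.
sin θ = 3.5 / 6.4 = 0.5469.
θ = arcsin(0.5469) = 33.153°.

33.2°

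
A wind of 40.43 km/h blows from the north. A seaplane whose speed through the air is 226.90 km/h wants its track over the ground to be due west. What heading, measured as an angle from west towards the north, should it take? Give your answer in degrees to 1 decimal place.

The wind pushes perpendicular to the desired track; the heading must have a component into the wind equal to 40.43 km/h: 226.90 sin θ = 40.43.
sin θ = 0.1782, so θ = 10.264°.

10.3°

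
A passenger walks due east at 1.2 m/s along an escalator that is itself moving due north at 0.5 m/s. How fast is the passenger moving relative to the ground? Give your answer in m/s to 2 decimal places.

Taking east as x and north as y: escalator velocity = (0.000, 0.500) m/s; passenger velocity relative to escalator = (1.200, 0.000) m/s.
Velocity relative to ground = (0.000, 0.500) + (1.200, 0.000) = (1.200, 0.500) m/s.
Speed = |(1.200, 0.500)| = 1.300 m/s.

1.30 m/s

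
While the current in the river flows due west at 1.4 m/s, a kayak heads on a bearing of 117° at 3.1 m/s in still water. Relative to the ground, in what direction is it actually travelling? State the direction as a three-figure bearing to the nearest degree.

136°

Taking east as x and north as y: velocity relative to the water = (2.762, -1.407) m/s; the water relative to ground = (-1.400, 0.000) m/s.
Velocity relative to ground = (2.762, -1.407) + (-1.400, 0.000) = (1.362, -1.407) m/s.
Bearing = atan2(1.36, -1.41) = 135.94° clockwise from north.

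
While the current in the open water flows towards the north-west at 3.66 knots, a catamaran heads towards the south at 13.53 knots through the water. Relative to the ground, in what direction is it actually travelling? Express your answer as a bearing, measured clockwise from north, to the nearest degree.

Taking east as x and north as y: velocity relative to the water = (0.000, -13.530) knots; the water relative to ground = (-2.588, 2.588) knots.
Velocity relative to ground = (0.000, -13.530) + (-2.588, 2.588) = (-2.588, -10.942) knots.
Bearing = atan2(-2.59, -10.94) = 193.31° clockwise from north.

193°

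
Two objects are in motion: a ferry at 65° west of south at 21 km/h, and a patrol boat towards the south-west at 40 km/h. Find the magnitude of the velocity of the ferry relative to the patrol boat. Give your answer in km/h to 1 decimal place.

Taking east as x and north as y: ferry velocity = (-19.032, -8.875) km/h; patrol boat velocity = (-28.284, -28.284) km/h.
Velocity of ferry relative to patrol boat = (-19.032, -8.875) − (-28.284, -28.284) = (9.252, 19.409) km/h.
Magnitude = |(9.252, 19.409)| = 21.502 km/h.

21.5 km/h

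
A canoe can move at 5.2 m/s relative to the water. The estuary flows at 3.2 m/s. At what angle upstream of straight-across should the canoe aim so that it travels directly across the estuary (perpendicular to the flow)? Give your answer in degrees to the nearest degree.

To cancel the current, the upstream component of the canoe's velocity must equal the flow: 5.2 sin θ = 3.2.
sin θ = 3.2 / 5.2 = 0.6154.
θ = arcsin(0.6154) = 37.980°.

38°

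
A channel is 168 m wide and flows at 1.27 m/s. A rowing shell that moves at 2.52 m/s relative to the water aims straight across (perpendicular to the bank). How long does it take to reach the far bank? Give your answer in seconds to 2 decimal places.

66.67 s

The component of the rowing shell's velocity perpendicular to the bank is 2.52 m/s.
The current is parallel to the bank, so it does not affect the crossing time.
Time = 168 / 2.520 = 66.667 s.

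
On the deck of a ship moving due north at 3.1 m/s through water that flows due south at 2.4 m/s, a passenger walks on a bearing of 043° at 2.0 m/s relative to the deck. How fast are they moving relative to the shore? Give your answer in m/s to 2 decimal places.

2.56 m/s

In east/north components (m/s): passenger relative to ship = (1.364, 1.463); ship relative to water = (0.000, 3.100); water relative to ground = (0.000, -2.400).
Sum = (1.364, 2.163) m/s.
Speed = |(1.364, 2.163)| = 2.557 m/s.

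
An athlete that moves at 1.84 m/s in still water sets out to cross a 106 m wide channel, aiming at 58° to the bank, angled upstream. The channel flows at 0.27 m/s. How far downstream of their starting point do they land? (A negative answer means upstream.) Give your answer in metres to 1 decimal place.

-47.9 m

Perpendicular speed = 1.560 m/s; crossing time = 106 / 1.560 = 67.931 s.
Net downstream speed = -0.705 m/s.
Drift = -0.705 × 67.931 = -47.895 m (upstream).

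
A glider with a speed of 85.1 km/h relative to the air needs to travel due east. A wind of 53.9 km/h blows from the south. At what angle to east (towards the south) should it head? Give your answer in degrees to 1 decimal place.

The wind pushes perpendicular to the desired track; the heading must have a component into the wind equal to 53.9 km/h: 85.1 sin θ = 53.9.
sin θ = 0.6334, so θ = 39.299°.

39.3°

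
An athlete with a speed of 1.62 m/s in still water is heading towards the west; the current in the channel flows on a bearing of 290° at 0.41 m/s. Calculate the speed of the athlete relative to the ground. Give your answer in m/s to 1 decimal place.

Taking east as x and north as y: velocity relative to the water = (-1.620, 0.000) m/s; the water relative to ground = (-0.385, 0.140) m/s.
Velocity relative to ground = (-1.620, 0.000) + (-0.385, 0.140) = (-2.005, 0.140) m/s.
Speed = |(-2.005, 0.140)| = 2.010 m/s.

2.0 m/s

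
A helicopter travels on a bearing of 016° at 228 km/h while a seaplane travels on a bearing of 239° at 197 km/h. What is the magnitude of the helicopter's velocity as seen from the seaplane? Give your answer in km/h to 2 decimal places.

395.59 km/h

Taking east as x and north as y: helicopter velocity = (62.845, 219.168) km/h; seaplane velocity = (-168.862, -101.463) km/h.
Velocity of helicopter relative to seaplane = (62.845, 219.168) − (-168.862, -101.463) = (231.707, 320.630) km/h.
Magnitude = |(231.707, 320.630)| = 395.591 km/h.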